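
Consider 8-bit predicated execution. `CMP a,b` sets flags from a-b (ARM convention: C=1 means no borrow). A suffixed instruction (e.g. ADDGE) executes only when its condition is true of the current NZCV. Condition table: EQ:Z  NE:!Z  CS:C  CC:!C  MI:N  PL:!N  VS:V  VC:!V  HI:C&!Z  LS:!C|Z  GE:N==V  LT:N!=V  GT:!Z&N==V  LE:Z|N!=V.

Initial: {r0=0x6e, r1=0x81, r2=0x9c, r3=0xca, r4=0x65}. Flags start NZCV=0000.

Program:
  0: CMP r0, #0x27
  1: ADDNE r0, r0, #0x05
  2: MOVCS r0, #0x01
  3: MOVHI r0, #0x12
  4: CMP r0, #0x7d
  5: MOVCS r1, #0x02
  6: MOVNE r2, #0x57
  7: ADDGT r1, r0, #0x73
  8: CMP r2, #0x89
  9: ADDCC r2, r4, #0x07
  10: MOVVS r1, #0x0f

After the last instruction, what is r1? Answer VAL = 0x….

VAL = 0x0f

[0] flags=0010 → (cmp)
[1] flags=0010 NE?T → r0=0x73
[2] flags=0010 CS?T → r0=0x01
[3] flags=0010 HI?T → r0=0x12
[4] flags=1000 → (cmp)
[5] flags=1000 CS?F → skip
[6] flags=1000 NE?T → r2=0x57
[7] flags=1000 GT?F → skip
[8] flags=1001 → (cmp)
[9] flags=1001 CC?T → r2=0x6c
[10] flags=1001 VS?T → r1=0x0f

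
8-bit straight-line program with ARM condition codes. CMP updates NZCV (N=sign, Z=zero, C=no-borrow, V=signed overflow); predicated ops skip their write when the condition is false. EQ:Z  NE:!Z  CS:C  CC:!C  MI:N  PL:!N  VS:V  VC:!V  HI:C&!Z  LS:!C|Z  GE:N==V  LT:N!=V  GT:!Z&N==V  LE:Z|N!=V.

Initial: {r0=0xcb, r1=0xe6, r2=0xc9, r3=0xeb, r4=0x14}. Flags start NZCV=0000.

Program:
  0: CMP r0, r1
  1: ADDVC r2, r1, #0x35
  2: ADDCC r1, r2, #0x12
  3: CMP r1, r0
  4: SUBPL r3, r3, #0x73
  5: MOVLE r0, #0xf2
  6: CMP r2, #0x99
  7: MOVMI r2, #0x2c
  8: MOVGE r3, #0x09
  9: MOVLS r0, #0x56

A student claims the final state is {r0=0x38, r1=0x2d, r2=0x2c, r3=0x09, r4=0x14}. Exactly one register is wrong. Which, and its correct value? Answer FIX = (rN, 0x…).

FIX = (r0, 0x56)

0: ✓ CMP  NZCV=1000
1: ✓ ADDVC  r2←0x1b
2: ✓ ADDCC  r1←0x2d
3: ✓ CMP  NZCV=0000
4: ✓ SUBPL  r3←0x78
5: · MOVLE
6: ✓ CMP  NZCV=1001
7: ✓ MOVMI  r2←0x2c
8: ✓ MOVGE  r3←0x09
9: ✓ MOVLS  r0←0x56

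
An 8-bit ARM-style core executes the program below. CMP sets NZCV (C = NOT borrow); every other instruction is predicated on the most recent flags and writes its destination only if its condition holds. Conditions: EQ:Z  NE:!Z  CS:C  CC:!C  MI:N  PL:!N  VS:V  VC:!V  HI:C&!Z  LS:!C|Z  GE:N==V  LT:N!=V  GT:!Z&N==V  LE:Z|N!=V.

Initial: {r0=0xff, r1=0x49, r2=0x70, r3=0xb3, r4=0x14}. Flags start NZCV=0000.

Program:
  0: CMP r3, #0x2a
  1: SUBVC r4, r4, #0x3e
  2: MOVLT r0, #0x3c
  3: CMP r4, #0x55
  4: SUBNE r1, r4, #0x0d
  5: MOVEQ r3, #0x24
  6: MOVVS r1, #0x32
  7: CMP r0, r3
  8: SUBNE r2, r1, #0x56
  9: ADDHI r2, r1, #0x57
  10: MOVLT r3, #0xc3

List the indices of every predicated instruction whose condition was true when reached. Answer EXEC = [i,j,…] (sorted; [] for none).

EXEC = [1,2,4,8]

0: ✓ CMP  NZCV=1010
1: ✓ SUBVC  r4←0xd6
2: ✓ MOVLT  r0←0x3c
3: ✓ CMP  NZCV=1010
4: ✓ SUBNE  r1←0xc9
5: · MOVEQ
6: · MOVVS
7: ✓ CMP  NZCV=1001
8: ✓ SUBNE  r2←0x73
9: · ADDHI
10: · MOVLT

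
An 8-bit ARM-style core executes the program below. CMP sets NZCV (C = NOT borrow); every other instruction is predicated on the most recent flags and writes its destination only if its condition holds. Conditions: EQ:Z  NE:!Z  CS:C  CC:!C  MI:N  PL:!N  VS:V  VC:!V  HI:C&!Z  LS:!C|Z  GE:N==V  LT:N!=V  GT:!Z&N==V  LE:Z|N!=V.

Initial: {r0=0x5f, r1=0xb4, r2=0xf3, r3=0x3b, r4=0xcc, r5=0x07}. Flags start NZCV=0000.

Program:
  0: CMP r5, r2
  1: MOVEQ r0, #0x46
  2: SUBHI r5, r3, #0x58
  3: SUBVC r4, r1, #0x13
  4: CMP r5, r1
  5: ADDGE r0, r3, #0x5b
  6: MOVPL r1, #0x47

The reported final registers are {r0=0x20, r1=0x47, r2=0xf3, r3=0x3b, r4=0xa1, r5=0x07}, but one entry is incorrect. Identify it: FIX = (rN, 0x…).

[0] flags=0000 → (cmp)
[1] flags=0000 EQ?F → skip
[2] flags=0000 HI?F → skip
[3] flags=0000 VC?T → r4=0xa1
[4] flags=0000 → (cmp)
[5] flags=0000 GE?T → r0=0x96
[6] flags=0000 PL?T → r1=0x47

FIX = (r0, 0x96)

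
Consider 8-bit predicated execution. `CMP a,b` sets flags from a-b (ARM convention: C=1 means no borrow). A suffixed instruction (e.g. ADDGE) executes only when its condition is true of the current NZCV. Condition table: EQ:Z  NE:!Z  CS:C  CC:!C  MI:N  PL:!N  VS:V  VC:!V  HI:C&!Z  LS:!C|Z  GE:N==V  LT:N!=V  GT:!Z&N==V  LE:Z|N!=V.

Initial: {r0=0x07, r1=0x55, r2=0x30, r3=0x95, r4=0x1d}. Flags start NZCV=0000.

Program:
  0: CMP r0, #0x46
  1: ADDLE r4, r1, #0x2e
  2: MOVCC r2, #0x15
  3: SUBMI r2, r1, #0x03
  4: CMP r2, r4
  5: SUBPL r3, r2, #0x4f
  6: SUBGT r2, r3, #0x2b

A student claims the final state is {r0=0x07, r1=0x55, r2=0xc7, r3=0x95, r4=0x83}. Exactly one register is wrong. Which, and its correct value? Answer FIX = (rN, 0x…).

FIX = (r2, 0x6a)

0: ✓ CMP  NZCV=1000
1: ✓ ADDLE  r4←0x83
2: ✓ MOVCC  r2←0x15
3: ✓ SUBMI  r2←0x52
4: ✓ CMP  NZCV=1001
5: · SUBPL
6: ✓ SUBGT  r2←0x6a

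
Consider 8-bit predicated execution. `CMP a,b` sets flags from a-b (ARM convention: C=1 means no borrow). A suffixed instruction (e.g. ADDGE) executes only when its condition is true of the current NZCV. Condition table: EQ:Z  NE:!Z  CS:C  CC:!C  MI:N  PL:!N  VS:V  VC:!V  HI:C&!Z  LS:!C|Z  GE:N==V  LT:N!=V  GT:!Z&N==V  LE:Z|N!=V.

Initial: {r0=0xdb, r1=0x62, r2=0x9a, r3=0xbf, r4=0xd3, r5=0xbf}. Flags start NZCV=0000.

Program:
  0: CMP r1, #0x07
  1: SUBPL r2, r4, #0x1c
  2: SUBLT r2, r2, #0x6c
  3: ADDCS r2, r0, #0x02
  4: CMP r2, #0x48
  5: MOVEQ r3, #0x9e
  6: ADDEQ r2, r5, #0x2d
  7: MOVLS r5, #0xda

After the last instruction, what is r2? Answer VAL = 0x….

[0] flags=0010 → (cmp)
[1] flags=0010 PL?T → r2=0xb7
[2] flags=0010 LT?F → skip
[3] flags=0010 CS?T → r2=0xdd
[4] flags=1010 → (cmp)
[5] flags=1010 EQ?F → skip
[6] flags=1010 EQ?F → skip
[7] flags=1010 LS?F → skip

VAL = 0xdd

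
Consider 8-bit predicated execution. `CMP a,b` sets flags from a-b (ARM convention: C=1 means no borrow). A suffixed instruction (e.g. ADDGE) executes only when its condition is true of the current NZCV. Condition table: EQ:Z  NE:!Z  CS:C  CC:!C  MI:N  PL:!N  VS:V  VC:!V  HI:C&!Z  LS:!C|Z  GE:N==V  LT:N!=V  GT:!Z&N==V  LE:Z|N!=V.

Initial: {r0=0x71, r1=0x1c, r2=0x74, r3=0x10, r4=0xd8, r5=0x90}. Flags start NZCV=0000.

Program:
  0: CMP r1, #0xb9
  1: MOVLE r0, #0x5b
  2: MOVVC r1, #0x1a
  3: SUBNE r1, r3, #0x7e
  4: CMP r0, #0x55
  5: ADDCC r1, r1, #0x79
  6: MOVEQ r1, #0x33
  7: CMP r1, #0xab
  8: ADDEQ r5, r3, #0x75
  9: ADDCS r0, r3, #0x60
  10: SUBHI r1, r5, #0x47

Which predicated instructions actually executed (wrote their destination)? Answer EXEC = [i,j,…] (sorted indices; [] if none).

[0] flags=0000 → (cmp)
[1] flags=0000 LE?F → skip
[2] flags=0000 VC?T → r1=0x1a
[3] flags=0000 NE?T → r1=0x92
[4] flags=0010 → (cmp)
[5] flags=0010 CC?F → skip
[6] flags=0010 EQ?F → skip
[7] flags=1000 → (cmp)
[8] flags=1000 EQ?F → skip
[9] flags=1000 CS?F → skip
[10] flags=1000 HI?F → skip

EXEC = [2,3]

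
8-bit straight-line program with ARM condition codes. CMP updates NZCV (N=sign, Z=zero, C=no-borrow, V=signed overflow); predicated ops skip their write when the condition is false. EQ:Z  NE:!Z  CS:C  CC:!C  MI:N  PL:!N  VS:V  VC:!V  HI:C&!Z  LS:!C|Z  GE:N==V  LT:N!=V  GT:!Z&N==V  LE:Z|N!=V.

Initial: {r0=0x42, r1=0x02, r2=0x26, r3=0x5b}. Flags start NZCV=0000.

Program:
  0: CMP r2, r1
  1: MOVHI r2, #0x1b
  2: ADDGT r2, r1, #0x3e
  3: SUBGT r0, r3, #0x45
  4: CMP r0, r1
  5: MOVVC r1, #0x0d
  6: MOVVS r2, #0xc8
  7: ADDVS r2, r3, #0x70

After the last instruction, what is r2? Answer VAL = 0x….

[0] flags=0010 → (cmp)
[1] flags=0010 HI?T → r2=0x1b
[2] flags=0010 GT?T → r2=0x40
[3] flags=0010 GT?T → r0=0x16
[4] flags=0010 → (cmp)
[5] flags=0010 VC?T → r1=0x0d
[6] flags=0010 VS?F → skip
[7] flags=0010 VS?F → skip

VAL = 0x40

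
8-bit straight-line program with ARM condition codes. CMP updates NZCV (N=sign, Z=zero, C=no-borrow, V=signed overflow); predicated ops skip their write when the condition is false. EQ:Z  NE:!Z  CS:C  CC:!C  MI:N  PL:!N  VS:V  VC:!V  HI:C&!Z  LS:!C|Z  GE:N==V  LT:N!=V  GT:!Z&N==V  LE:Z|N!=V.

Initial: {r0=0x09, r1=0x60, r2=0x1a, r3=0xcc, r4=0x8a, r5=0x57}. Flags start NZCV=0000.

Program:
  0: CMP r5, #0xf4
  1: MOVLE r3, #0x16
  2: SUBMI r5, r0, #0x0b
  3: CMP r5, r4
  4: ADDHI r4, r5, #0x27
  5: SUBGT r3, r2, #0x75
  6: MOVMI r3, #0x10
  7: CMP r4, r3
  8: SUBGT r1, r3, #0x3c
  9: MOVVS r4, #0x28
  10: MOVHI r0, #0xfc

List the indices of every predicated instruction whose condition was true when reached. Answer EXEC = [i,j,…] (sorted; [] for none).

EXEC = [5,6,9,10]

0: ✓ CMP  NZCV=0000
1: · MOVLE
2: · SUBMI
3: ✓ CMP  NZCV=1001
4: · ADDHI
5: ✓ SUBGT  r3←0xa5
6: ✓ MOVMI  r3←0x10
7: ✓ CMP  NZCV=0011
8: · SUBGT
9: ✓ MOVVS  r4←0x28
10: ✓ MOVHI  r0←0xfc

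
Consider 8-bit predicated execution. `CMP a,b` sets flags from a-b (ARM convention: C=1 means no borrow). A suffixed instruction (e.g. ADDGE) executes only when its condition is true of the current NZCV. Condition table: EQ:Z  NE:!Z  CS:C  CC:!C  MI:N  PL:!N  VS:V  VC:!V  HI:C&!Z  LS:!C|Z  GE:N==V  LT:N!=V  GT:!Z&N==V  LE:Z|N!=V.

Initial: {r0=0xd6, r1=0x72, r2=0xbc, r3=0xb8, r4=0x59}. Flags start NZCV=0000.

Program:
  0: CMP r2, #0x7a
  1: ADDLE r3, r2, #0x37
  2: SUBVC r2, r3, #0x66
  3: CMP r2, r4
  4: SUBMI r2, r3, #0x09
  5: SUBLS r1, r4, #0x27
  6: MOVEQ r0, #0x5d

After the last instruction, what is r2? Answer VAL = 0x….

VAL = 0xbc

[0] flags=0011 → (cmp)
[1] flags=0011 LE?T → r3=0xf3
[2] flags=0011 VC?F → skip
[3] flags=0011 → (cmp)
[4] flags=0011 MI?F → skip
[5] flags=0011 LS?F → skip
[6] flags=0011 EQ?F → skip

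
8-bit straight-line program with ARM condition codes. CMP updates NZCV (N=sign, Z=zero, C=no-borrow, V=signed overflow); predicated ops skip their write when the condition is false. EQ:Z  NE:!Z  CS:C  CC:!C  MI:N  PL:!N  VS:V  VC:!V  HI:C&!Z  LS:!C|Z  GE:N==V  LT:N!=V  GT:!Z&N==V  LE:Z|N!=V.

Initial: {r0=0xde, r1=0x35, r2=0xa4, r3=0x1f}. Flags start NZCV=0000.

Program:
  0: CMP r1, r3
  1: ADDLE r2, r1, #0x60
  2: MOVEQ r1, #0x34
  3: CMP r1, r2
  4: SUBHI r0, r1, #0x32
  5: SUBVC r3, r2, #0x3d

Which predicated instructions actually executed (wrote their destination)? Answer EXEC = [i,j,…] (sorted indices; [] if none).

0: ✓ CMP  NZCV=0010
1: · ADDLE
2: · MOVEQ
3: ✓ CMP  NZCV=1001
4: · SUBHI
5: · SUBVC

EXEC = []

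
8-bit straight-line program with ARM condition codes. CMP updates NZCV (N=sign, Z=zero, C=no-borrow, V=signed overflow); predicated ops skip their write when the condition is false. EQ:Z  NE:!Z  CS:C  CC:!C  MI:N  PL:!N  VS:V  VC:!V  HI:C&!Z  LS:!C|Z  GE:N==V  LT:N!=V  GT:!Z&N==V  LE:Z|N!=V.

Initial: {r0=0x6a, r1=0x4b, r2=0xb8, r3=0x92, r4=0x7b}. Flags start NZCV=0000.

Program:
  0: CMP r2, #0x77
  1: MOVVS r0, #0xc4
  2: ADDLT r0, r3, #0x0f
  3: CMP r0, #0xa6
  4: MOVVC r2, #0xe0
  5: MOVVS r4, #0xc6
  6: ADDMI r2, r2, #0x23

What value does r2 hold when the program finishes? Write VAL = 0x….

0: ✓ CMP  NZCV=0011
1: ✓ MOVVS  r0←0xc4
2: ✓ ADDLT  r0←0xa1
3: ✓ CMP  NZCV=1000
4: ✓ MOVVC  r2←0xe0
5: · MOVVS
6: ✓ ADDMI  r2←0x03

VAL = 0x03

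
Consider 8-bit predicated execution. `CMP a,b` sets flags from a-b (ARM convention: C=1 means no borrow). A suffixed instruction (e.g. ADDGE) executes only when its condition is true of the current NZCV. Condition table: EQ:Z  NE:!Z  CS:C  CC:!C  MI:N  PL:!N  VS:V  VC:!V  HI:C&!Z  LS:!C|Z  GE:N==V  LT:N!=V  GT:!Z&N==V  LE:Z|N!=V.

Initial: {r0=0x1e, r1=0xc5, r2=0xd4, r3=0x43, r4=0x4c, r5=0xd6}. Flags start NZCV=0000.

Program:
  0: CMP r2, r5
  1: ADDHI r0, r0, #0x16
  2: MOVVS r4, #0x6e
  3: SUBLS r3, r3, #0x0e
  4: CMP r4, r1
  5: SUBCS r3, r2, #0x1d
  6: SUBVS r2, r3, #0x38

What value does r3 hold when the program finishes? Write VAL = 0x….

[0] flags=1000 → (cmp)
[1] flags=1000 HI?F → skip
[2] flags=1000 VS?F → skip
[3] flags=1000 LS?T → r3=0x35
[4] flags=1001 → (cmp)
[5] flags=1001 CS?F → skip
[6] flags=1001 VS?T → r2=0xfd

VAL = 0x35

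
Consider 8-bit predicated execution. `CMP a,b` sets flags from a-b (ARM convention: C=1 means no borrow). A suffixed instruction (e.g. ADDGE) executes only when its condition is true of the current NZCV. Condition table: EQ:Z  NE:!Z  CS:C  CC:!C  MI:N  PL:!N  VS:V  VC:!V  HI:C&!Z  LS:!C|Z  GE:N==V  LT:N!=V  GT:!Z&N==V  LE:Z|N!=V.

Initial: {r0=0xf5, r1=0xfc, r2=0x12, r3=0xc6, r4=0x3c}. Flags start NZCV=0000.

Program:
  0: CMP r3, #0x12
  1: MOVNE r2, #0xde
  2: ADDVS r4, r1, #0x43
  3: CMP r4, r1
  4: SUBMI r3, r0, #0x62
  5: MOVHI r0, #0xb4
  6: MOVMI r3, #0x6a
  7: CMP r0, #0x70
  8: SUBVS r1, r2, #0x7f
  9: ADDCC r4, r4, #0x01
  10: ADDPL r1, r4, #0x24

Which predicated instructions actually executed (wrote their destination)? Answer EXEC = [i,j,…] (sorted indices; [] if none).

[0] flags=1010 → (cmp)
[1] flags=1010 NE?T → r2=0xde
[2] flags=1010 VS?F → skip
[3] flags=0000 → (cmp)
[4] flags=0000 MI?F → skip
[5] flags=0000 HI?F → skip
[6] flags=0000 MI?F → skip
[7] flags=1010 → (cmp)
[8] flags=1010 VS?F → skip
[9] flags=1010 CC?F → skip
[10] flags=1010 PL?F → skip

EXEC = [1]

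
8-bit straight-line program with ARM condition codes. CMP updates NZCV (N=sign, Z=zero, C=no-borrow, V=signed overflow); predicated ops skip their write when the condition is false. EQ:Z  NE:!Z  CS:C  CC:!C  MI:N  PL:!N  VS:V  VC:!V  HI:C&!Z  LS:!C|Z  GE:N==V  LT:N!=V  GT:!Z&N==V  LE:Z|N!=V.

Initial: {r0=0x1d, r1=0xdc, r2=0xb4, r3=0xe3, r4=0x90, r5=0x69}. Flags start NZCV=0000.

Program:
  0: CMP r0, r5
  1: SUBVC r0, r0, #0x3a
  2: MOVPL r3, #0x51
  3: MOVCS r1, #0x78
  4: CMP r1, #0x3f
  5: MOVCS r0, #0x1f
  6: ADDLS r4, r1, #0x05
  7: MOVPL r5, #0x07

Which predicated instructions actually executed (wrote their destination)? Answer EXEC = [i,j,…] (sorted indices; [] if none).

EXEC = [1,5]

0: ✓ CMP  NZCV=1000
1: ✓ SUBVC  r0←0xe3
2: · MOVPL
3: · MOVCS
4: ✓ CMP  NZCV=1010
5: ✓ MOVCS  r0←0x1f
6: · ADDLS
7: · MOVPL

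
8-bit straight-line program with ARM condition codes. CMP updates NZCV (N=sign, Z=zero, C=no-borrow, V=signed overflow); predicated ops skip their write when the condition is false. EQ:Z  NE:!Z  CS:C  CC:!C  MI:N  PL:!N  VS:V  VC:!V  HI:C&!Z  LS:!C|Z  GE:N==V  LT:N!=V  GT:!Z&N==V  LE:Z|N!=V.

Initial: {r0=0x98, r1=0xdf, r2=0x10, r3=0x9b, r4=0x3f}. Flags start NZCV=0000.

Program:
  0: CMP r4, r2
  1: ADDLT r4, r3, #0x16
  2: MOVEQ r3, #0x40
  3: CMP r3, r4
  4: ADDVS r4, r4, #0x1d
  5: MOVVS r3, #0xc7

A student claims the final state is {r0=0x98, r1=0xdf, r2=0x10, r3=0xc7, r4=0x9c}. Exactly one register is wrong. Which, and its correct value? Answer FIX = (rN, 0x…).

[0] flags=0010 → (cmp)
[1] flags=0010 LT?F → skip
[2] flags=0010 EQ?F → skip
[3] flags=0011 → (cmp)
[4] flags=0011 VS?T → r4=0x5c
[5] flags=0011 VS?T → r3=0xc7

FIX = (r4, 0x5c)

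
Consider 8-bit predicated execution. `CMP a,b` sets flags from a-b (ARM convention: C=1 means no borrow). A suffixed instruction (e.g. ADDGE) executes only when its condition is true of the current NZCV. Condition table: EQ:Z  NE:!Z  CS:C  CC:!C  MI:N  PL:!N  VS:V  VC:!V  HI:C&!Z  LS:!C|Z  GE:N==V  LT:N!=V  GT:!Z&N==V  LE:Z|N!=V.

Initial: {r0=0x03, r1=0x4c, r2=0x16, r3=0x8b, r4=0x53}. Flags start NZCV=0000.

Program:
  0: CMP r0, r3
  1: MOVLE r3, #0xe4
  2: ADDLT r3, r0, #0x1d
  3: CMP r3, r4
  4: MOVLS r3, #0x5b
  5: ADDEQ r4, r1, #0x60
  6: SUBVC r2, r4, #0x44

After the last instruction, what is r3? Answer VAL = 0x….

0: ✓ CMP  NZCV=0000
1: · MOVLE
2: · ADDLT
3: ✓ CMP  NZCV=0011
4: · MOVLS
5: · ADDEQ
6: · SUBVC

VAL = 0x8b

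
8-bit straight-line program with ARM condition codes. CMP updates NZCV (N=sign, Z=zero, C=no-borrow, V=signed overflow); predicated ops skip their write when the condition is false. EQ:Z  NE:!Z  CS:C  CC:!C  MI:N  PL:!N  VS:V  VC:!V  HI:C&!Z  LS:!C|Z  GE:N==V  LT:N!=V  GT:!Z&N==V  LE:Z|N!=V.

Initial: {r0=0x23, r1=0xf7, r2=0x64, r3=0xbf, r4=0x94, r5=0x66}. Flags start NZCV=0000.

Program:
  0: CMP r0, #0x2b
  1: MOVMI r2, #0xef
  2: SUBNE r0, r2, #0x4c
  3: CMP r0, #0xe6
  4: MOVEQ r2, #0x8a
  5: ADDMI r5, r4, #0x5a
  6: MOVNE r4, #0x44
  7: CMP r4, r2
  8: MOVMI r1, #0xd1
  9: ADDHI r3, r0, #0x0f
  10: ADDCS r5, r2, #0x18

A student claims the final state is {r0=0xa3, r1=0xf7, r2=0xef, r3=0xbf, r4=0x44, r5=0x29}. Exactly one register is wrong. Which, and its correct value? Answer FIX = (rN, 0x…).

0: ✓ CMP  NZCV=1000
1: ✓ MOVMI  r2←0xef
2: ✓ SUBNE  r0←0xa3
3: ✓ CMP  NZCV=1000
4: · MOVEQ
5: ✓ ADDMI  r5←0xee
6: ✓ MOVNE  r4←0x44
7: ✓ CMP  NZCV=0000
8: · MOVMI
9: · ADDHI
10: · ADDCS

FIX = (r5, 0xee)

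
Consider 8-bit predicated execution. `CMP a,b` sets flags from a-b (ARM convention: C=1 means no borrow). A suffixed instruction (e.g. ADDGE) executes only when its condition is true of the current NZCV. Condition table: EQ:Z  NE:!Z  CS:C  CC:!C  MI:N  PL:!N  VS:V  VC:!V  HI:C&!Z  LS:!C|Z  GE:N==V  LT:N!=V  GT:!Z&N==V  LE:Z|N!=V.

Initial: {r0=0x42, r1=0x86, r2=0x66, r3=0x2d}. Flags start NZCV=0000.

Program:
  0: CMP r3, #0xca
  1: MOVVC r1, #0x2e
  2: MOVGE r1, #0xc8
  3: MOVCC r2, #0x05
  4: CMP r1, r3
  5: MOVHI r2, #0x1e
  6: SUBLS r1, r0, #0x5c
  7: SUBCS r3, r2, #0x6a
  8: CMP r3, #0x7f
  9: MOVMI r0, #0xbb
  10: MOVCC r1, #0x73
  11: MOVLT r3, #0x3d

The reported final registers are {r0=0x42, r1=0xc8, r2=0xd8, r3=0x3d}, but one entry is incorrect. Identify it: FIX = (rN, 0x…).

0: ✓ CMP  NZCV=0000
1: ✓ MOVVC  r1←0x2e
2: ✓ MOVGE  r1←0xc8
3: ✓ MOVCC  r2←0x05
4: ✓ CMP  NZCV=1010
5: ✓ MOVHI  r2←0x1e
6: · SUBLS
7: ✓ SUBCS  r3←0xb4
8: ✓ CMP  NZCV=0011
9: · MOVMI
10: · MOVCC
11: ✓ MOVLT  r3←0x3d

FIX = (r2, 0x1e)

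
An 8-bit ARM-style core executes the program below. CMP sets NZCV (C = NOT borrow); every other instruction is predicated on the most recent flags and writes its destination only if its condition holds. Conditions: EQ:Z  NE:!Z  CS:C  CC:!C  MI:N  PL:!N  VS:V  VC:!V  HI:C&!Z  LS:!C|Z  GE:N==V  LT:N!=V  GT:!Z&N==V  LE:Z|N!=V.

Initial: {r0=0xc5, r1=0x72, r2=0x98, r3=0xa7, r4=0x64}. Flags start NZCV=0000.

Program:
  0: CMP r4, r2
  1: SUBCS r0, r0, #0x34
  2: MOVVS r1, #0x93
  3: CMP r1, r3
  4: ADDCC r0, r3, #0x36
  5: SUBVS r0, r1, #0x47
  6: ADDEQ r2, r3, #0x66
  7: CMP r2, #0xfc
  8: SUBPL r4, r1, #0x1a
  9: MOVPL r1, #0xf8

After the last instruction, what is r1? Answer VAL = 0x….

VAL = 0x93

[0] flags=1001 → (cmp)
[1] flags=1001 CS?F → skip
[2] flags=1001 VS?T → r1=0x93
[3] flags=1000 → (cmp)
[4] flags=1000 CC?T → r0=0xdd
[5] flags=1000 VS?F → skip
[6] flags=1000 EQ?F → skip
[7] flags=1000 → (cmp)
[8] flags=1000 PL?F → skip
[9] flags=1000 PL?F → skip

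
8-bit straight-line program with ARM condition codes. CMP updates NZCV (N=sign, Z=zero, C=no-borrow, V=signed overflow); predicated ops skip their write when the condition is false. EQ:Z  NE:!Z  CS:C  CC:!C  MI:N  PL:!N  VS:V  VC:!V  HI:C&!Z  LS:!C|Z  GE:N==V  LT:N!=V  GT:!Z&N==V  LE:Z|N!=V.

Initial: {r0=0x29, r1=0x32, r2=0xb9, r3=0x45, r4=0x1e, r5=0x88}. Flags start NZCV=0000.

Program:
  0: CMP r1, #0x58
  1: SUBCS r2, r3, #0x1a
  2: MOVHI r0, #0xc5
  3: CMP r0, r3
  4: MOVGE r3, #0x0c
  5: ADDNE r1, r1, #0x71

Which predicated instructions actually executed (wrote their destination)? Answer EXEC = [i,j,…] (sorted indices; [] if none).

[0] flags=1000 → (cmp)
[1] flags=1000 CS?F → skip
[2] flags=1000 HI?F → skip
[3] flags=1000 → (cmp)
[4] flags=1000 GE?F → skip
[5] flags=1000 NE?T → r1=0xa3

EXEC = [5]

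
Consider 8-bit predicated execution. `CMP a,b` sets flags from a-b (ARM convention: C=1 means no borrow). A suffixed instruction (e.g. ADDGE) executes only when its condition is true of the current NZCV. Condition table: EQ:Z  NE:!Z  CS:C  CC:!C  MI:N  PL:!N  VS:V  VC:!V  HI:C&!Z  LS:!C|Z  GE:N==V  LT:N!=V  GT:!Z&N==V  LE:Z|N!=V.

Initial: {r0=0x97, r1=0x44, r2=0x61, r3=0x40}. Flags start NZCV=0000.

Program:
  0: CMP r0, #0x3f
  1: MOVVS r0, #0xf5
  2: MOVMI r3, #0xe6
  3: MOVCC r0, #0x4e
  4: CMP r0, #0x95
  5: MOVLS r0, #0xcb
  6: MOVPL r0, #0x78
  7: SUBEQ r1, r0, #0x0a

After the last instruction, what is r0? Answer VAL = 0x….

[0] flags=0011 → (cmp)
[1] flags=0011 VS?T → r0=0xf5
[2] flags=0011 MI?F → skip
[3] flags=0011 CC?F → skip
[4] flags=0010 → (cmp)
[5] flags=0010 LS?F → skip
[6] flags=0010 PL?T → r0=0x78
[7] flags=0010 EQ?F → skip

VAL = 0x78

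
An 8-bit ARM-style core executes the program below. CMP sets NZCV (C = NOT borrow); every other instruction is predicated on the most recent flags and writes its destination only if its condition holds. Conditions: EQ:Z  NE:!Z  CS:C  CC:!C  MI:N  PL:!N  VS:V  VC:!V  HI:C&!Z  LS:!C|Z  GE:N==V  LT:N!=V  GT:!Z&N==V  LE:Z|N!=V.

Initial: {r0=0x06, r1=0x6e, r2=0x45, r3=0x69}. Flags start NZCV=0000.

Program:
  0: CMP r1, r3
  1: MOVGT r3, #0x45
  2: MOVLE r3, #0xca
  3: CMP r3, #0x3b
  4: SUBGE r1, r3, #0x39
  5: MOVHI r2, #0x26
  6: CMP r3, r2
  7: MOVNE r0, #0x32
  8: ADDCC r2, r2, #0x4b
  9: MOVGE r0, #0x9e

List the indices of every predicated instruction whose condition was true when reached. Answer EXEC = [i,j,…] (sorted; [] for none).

EXEC = [1,4,5,7,9]

[0] flags=0010 → (cmp)
[1] flags=0010 GT?T → r3=0x45
[2] flags=0010 LE?F → skip
[3] flags=0010 → (cmp)
[4] flags=0010 GE?T → r1=0x0c
[5] flags=0010 HI?T → r2=0x26
[6] flags=0010 → (cmp)
[7] flags=0010 NE?T → r0=0x32
[8] flags=0010 CC?F → skip
[9] flags=0010 GE?T → r0=0x9e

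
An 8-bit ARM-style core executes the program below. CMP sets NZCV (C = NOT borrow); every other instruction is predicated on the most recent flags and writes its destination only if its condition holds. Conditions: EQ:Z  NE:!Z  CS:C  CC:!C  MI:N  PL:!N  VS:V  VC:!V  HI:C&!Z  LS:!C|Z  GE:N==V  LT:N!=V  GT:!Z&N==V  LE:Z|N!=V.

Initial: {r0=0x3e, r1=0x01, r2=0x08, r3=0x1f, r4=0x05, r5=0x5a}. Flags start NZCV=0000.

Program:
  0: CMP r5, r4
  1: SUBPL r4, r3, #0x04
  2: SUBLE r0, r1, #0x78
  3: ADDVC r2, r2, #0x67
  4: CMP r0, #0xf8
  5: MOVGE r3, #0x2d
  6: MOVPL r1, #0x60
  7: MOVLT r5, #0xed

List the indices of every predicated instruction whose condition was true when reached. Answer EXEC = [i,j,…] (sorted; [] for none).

EXEC = [1,3,5,6]

[0] flags=0010 → (cmp)
[1] flags=0010 PL?T → r4=0x1b
[2] flags=0010 LE?F → skip
[3] flags=0010 VC?T → r2=0x6f
[4] flags=0000 → (cmp)
[5] flags=0000 GE?T → r3=0x2d
[6] flags=0000 PL?T → r1=0x60
[7] flags=0000 LT?F → skip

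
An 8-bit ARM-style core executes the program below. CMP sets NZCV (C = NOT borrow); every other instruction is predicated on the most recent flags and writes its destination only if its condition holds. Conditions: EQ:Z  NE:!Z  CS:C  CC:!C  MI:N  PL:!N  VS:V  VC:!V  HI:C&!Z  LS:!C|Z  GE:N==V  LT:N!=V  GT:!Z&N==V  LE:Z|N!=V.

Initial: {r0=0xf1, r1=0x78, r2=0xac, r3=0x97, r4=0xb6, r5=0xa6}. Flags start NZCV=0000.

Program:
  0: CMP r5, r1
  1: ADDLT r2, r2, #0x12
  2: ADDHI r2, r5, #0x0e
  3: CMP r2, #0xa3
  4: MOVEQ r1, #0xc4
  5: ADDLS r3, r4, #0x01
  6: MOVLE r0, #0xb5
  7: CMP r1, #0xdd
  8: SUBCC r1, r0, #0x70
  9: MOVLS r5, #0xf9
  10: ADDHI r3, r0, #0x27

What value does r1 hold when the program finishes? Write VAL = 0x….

VAL = 0x81

0: ✓ CMP  NZCV=0011
1: ✓ ADDLT  r2←0xbe
2: ✓ ADDHI  r2←0xb4
3: ✓ CMP  NZCV=0010
4: · MOVEQ
5: · ADDLS
6: · MOVLE
7: ✓ CMP  NZCV=1001
8: ✓ SUBCC  r1←0x81
9: ✓ MOVLS  r5←0xf9
10: · ADDHI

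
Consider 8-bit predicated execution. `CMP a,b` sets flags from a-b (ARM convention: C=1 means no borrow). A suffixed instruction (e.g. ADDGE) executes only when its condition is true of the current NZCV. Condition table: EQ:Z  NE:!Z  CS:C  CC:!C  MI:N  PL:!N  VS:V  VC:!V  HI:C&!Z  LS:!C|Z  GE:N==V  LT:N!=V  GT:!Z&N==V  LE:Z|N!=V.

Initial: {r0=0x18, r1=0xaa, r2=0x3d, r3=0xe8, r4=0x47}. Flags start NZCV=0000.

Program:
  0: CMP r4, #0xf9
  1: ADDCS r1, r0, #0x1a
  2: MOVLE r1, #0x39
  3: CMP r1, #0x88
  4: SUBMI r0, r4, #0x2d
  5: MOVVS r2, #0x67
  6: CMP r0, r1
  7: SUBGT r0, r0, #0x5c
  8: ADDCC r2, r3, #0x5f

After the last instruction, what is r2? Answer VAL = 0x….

[0] flags=0000 → (cmp)
[1] flags=0000 CS?F → skip
[2] flags=0000 LE?F → skip
[3] flags=0010 → (cmp)
[4] flags=0010 MI?F → skip
[5] flags=0010 VS?F → skip
[6] flags=0000 → (cmp)
[7] flags=0000 GT?T → r0=0xbc
[8] flags=0000 CC?T → r2=0x47

VAL = 0x47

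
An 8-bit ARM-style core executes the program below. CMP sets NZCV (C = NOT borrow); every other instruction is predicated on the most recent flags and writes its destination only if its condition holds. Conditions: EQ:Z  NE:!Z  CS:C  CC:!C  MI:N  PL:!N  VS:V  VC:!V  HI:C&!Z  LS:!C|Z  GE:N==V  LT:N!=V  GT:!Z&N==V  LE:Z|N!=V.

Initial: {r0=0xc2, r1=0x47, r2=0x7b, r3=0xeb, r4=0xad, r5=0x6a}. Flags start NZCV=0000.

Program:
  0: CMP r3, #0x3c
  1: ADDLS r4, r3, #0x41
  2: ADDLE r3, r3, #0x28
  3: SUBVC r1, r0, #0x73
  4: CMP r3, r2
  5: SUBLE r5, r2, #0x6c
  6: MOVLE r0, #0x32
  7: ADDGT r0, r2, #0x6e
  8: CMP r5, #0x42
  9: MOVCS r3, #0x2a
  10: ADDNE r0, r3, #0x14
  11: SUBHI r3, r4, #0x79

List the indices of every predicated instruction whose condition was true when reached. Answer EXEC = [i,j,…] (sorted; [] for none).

EXEC = [2,3,5,6,10]

[0] flags=1010 → (cmp)
[1] flags=1010 LS?F → skip
[2] flags=1010 LE?T → r3=0x13
[3] flags=1010 VC?T → r1=0x4f
[4] flags=1000 → (cmp)
[5] flags=1000 LE?T → r5=0x0f
[6] flags=1000 LE?T → r0=0x32
[7] flags=1000 GT?F → skip
[8] flags=1000 → (cmp)
[9] flags=1000 CS?F → skip
[10] flags=1000 NE?T → r0=0x27
[11] flags=1000 HI?F → skip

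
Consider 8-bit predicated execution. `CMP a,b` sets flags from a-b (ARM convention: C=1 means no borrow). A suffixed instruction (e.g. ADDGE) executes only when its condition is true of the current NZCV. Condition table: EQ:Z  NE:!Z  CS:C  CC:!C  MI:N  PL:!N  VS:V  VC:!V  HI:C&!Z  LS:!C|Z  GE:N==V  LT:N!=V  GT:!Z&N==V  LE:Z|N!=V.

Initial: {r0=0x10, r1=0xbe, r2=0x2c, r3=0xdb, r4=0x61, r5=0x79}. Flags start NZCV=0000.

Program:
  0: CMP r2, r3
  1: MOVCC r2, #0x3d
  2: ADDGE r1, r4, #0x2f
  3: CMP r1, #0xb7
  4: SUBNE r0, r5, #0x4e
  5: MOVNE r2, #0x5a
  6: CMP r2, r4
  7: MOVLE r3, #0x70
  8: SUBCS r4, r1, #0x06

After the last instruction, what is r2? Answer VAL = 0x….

0: ✓ CMP  NZCV=0000
1: ✓ MOVCC  r2←0x3d
2: ✓ ADDGE  r1←0x90
3: ✓ CMP  NZCV=1000
4: ✓ SUBNE  r0←0x2b
5: ✓ MOVNE  r2←0x5a
6: ✓ CMP  NZCV=1000
7: ✓ MOVLE  r3←0x70
8: · SUBCS

VAL = 0x5a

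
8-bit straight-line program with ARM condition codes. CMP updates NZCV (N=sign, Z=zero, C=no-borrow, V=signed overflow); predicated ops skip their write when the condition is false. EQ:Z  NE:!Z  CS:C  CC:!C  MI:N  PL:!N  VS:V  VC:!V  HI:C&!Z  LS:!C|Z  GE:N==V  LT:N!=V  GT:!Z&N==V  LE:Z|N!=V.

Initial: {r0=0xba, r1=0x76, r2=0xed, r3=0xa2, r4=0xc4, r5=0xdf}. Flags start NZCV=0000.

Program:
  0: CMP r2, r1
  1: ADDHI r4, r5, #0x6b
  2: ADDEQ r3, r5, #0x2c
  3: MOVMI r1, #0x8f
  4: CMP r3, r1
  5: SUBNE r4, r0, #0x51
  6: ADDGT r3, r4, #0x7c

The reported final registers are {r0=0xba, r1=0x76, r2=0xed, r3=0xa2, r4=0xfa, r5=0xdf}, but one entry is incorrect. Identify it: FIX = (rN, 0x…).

0: ✓ CMP  NZCV=0011
1: ✓ ADDHI  r4←0x4a
2: · ADDEQ
3: · MOVMI
4: ✓ CMP  NZCV=0011
5: ✓ SUBNE  r4←0x69
6: · ADDGT

FIX = (r4, 0x69)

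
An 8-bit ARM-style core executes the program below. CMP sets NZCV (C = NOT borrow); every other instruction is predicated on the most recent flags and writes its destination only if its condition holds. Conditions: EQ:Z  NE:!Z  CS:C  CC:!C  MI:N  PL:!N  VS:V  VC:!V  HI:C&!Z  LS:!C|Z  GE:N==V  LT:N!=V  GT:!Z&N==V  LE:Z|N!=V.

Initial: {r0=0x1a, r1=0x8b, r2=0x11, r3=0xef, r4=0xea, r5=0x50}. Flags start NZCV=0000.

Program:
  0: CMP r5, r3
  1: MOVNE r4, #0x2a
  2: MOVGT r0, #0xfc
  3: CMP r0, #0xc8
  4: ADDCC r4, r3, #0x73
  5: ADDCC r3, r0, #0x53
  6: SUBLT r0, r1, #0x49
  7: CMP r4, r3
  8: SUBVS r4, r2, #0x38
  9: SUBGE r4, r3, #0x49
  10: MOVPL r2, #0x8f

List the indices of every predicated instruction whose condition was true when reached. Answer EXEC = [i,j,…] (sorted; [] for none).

[0] flags=0000 → (cmp)
[1] flags=0000 NE?T → r4=0x2a
[2] flags=0000 GT?T → r0=0xfc
[3] flags=0010 → (cmp)
[4] flags=0010 CC?F → skip
[5] flags=0010 CC?F → skip
[6] flags=0010 LT?F → skip
[7] flags=0000 → (cmp)
[8] flags=0000 VS?F → skip
[9] flags=0000 GE?T → r4=0xa6
[10] flags=0000 PL?T → r2=0x8f

EXEC = [1,2,9,10]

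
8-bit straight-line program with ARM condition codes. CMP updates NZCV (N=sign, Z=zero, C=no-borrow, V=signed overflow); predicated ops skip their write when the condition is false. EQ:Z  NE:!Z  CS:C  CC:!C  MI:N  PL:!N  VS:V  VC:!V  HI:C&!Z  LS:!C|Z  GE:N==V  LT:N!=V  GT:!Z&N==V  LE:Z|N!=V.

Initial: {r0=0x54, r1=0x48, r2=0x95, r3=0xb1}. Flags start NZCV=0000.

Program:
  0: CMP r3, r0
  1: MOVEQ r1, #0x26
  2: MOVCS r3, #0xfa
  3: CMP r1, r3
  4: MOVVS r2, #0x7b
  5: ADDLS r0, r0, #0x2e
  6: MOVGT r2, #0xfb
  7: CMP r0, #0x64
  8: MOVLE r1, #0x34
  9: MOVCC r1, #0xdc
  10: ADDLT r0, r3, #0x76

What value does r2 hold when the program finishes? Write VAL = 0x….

0: ✓ CMP  NZCV=0011
1: · MOVEQ
2: ✓ MOVCS  r3←0xfa
3: ✓ CMP  NZCV=0000
4: · MOVVS
5: ✓ ADDLS  r0←0x82
6: ✓ MOVGT  r2←0xfb
7: ✓ CMP  NZCV=0011
8: ✓ MOVLE  r1←0x34
9: · MOVCC
10: ✓ ADDLT  r0←0x70

VAL = 0xfb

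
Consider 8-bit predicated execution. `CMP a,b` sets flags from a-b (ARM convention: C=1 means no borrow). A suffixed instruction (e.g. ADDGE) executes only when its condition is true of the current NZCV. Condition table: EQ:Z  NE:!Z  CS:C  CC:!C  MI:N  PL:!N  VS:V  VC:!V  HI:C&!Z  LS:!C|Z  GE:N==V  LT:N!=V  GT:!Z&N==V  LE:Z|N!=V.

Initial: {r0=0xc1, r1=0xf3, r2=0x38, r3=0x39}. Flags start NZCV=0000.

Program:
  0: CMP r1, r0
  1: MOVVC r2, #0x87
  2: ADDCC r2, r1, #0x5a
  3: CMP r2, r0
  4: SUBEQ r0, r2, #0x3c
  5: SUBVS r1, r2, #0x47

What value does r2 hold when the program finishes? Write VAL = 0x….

0: ✓ CMP  NZCV=0010
1: ✓ MOVVC  r2←0x87
2: · ADDCC
3: ✓ CMP  NZCV=1000
4: · SUBEQ
5: · SUBVS

VAL = 0x87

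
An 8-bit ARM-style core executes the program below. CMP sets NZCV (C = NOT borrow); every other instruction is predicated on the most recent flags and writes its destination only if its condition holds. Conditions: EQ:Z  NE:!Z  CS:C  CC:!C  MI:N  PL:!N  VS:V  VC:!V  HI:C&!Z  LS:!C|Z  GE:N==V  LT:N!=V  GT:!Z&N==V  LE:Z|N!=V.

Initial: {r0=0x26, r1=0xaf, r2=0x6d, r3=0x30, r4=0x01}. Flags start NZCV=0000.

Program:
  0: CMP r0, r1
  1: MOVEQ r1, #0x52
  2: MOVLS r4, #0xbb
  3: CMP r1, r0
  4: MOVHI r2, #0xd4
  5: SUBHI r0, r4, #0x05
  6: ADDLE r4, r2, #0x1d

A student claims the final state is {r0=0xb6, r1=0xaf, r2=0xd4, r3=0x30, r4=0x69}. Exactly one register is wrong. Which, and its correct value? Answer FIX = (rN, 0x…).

[0] flags=0000 → (cmp)
[1] flags=0000 EQ?F → skip
[2] flags=0000 LS?T → r4=0xbb
[3] flags=1010 → (cmp)
[4] flags=1010 HI?T → r2=0xd4
[5] flags=1010 HI?T → r0=0xb6
[6] flags=1010 LE?T → r4=0xf1

FIX = (r4, 0xf1)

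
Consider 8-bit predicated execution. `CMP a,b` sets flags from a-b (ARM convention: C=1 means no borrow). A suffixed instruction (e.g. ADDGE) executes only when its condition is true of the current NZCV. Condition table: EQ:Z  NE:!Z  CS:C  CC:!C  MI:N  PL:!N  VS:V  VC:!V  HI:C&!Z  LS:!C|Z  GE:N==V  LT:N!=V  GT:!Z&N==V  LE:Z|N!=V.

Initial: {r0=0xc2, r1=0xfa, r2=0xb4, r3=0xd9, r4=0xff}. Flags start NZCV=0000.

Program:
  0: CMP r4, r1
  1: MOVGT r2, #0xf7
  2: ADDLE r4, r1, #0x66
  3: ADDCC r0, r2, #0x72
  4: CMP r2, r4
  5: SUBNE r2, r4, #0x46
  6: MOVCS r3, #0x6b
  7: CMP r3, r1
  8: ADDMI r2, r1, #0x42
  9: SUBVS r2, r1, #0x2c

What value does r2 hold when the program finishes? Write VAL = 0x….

VAL = 0x3c

0: ✓ CMP  NZCV=0010
1: ✓ MOVGT  r2←0xf7
2: · ADDLE
3: · ADDCC
4: ✓ CMP  NZCV=1000
5: ✓ SUBNE  r2←0xb9
6: · MOVCS
7: ✓ CMP  NZCV=1000
8: ✓ ADDMI  r2←0x3c
9: · SUBVS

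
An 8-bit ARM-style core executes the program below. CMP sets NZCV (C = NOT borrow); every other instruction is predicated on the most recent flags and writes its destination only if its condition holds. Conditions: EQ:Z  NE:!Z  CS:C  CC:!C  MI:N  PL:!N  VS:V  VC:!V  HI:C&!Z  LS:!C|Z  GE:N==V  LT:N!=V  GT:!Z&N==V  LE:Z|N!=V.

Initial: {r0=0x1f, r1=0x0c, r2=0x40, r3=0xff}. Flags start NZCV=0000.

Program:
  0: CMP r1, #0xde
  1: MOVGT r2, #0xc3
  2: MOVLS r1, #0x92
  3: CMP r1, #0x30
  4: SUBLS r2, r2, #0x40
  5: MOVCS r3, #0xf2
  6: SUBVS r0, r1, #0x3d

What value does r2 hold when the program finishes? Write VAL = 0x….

VAL = 0xc3

0: ✓ CMP  NZCV=0000
1: ✓ MOVGT  r2←0xc3
2: ✓ MOVLS  r1←0x92
3: ✓ CMP  NZCV=0011
4: · SUBLS
5: ✓ MOVCS  r3←0xf2
6: ✓ SUBVS  r0←0x55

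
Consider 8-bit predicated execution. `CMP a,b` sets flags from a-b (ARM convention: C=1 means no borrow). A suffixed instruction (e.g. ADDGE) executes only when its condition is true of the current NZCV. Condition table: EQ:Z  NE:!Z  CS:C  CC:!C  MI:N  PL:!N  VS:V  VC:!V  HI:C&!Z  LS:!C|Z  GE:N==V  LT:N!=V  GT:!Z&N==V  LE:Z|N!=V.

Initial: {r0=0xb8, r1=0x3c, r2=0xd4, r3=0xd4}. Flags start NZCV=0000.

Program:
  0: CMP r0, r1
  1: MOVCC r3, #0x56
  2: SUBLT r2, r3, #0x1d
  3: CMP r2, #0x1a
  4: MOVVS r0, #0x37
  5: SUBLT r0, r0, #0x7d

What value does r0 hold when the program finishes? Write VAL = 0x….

VAL = 0x3b

0: ✓ CMP  NZCV=0011
1: · MOVCC
2: ✓ SUBLT  r2←0xb7
3: ✓ CMP  NZCV=1010
4: · MOVVS
5: ✓ SUBLT  r0←0x3b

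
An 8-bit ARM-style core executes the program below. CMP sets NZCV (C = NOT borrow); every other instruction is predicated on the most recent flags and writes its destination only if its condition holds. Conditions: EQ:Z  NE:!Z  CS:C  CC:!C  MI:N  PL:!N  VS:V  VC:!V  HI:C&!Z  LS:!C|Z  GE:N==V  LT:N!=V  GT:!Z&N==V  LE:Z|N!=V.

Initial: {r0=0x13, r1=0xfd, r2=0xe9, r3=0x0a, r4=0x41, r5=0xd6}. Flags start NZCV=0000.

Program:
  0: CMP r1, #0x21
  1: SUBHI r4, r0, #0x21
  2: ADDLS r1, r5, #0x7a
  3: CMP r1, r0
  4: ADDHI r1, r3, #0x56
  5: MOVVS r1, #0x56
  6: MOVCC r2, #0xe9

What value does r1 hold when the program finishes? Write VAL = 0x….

VAL = 0x60

0: ✓ CMP  NZCV=1010
1: ✓ SUBHI  r4←0xf2
2: · ADDLS
3: ✓ CMP  NZCV=1010
4: ✓ ADDHI  r1←0x60
5: · MOVVS
6: · MOVCC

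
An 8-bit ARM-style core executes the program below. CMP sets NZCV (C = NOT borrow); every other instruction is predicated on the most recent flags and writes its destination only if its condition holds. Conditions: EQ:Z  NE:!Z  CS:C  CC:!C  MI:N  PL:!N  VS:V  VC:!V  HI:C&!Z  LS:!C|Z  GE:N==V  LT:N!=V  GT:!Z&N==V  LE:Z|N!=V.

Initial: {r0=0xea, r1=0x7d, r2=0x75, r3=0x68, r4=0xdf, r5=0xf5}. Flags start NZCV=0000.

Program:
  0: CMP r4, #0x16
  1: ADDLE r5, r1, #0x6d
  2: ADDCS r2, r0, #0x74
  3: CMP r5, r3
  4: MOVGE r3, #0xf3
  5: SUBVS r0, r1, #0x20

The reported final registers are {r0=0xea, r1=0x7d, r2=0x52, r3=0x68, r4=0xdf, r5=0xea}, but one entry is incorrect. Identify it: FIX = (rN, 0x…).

0: ✓ CMP  NZCV=1010
1: ✓ ADDLE  r5←0xea
2: ✓ ADDCS  r2←0x5e
3: ✓ CMP  NZCV=1010
4: · MOVGE
5: · SUBVS

FIX = (r2, 0x5e)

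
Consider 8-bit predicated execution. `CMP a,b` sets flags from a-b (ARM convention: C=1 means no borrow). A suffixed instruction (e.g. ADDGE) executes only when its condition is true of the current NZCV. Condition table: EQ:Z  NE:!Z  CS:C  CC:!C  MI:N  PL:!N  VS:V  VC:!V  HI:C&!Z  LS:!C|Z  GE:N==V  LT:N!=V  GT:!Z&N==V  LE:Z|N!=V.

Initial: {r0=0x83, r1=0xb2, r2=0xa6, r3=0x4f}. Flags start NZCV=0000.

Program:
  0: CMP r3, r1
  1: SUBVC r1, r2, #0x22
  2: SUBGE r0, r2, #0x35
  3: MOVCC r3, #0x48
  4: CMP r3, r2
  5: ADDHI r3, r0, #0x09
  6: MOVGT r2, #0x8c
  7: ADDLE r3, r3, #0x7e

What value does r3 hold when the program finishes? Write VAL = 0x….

0: ✓ CMP  NZCV=1001
1: · SUBVC
2: ✓ SUBGE  r0←0x71
3: ✓ MOVCC  r3←0x48
4: ✓ CMP  NZCV=1001
5: · ADDHI
6: ✓ MOVGT  r2←0x8c
7: · ADDLE

VAL = 0x48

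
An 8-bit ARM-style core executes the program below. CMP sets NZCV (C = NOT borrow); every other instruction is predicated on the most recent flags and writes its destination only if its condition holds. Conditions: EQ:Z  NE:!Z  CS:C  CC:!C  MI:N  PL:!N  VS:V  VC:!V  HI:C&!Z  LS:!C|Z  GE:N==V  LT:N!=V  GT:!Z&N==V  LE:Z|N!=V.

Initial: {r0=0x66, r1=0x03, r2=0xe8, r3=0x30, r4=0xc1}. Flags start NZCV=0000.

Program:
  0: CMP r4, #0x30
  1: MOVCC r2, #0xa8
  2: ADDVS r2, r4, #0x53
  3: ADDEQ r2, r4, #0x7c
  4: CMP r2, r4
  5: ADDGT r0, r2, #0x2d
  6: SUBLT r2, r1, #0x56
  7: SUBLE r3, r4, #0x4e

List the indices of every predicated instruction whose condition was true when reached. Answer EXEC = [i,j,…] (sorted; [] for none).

[0] flags=1010 → (cmp)
[1] flags=1010 CC?F → skip
[2] flags=1010 VS?F → skip
[3] flags=1010 EQ?F → skip
[4] flags=0010 → (cmp)
[5] flags=0010 GT?T → r0=0x15
[6] flags=0010 LT?F → skip
[7] flags=0010 LE?F → skip

EXEC = [5]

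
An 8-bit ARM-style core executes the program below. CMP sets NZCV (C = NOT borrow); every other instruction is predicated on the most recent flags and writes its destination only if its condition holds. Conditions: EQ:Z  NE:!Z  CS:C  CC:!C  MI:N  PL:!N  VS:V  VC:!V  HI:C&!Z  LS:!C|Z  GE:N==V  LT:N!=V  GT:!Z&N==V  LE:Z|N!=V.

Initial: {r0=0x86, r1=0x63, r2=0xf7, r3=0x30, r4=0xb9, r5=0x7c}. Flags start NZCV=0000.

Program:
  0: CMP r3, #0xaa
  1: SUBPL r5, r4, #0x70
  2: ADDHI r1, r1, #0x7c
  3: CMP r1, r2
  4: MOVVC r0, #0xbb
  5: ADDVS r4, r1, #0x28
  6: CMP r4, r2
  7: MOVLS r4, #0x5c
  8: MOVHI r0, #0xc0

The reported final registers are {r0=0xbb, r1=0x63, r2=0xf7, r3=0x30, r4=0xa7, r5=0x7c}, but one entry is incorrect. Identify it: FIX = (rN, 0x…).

FIX = (r4, 0x5c)

[0] flags=1001 → (cmp)
[1] flags=1001 PL?F → skip
[2] flags=1001 HI?F → skip
[3] flags=0000 → (cmp)
[4] flags=0000 VC?T → r0=0xbb
[5] flags=0000 VS?F → skip
[6] flags=1000 → (cmp)
[7] flags=1000 LS?T → r4=0x5c
[8] flags=1000 HI?F → skip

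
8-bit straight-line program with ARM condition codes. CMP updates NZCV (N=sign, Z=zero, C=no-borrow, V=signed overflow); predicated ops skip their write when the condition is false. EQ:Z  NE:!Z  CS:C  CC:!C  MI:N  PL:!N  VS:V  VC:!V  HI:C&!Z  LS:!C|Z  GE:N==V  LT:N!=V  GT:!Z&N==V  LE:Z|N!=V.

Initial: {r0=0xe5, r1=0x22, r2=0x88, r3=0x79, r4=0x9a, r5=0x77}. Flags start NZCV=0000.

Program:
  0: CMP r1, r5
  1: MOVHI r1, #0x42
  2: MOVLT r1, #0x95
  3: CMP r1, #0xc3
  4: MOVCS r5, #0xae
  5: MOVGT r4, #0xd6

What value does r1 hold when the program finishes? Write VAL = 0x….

0: ✓ CMP  NZCV=1000
1: · MOVHI
2: ✓ MOVLT  r1←0x95
3: ✓ CMP  NZCV=1000
4: · MOVCS
5: · MOVGT

VAL = 0x95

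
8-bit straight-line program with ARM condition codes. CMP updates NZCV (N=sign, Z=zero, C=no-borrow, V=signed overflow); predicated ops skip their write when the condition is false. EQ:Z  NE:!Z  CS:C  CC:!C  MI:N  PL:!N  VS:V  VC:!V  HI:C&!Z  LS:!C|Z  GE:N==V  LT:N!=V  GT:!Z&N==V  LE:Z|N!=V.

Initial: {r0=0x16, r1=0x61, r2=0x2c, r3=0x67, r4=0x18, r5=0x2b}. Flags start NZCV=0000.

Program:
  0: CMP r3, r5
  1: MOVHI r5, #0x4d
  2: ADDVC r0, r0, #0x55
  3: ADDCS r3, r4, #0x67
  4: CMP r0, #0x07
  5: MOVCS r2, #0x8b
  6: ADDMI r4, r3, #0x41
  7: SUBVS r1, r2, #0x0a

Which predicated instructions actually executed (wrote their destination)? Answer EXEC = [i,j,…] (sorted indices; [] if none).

[0] flags=0010 → (cmp)
[1] flags=0010 HI?T → r5=0x4d
[2] flags=0010 VC?T → r0=0x6b
[3] flags=0010 CS?T → r3=0x7f
[4] flags=0010 → (cmp)
[5] flags=0010 CS?T → r2=0x8b
[6] flags=0010 MI?F → skip
[7] flags=0010 VS?F → skip

EXEC = [1,2,3,5]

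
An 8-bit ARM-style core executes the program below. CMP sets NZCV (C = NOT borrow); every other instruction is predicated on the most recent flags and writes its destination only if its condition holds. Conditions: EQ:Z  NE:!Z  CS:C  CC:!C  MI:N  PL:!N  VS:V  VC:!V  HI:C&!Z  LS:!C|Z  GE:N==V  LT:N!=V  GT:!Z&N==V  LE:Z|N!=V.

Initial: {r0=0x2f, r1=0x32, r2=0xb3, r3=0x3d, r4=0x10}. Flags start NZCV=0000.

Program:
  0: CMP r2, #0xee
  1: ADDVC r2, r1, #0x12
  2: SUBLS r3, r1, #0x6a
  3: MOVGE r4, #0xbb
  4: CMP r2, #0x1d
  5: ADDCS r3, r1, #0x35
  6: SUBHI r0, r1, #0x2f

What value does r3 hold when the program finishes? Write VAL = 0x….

0: ✓ CMP  NZCV=1000
1: ✓ ADDVC  r2←0x44
2: ✓ SUBLS  r3←0xc8
3: · MOVGE
4: ✓ CMP  NZCV=0010
5: ✓ ADDCS  r3←0x67
6: ✓ SUBHI  r0←0x03

VAL = 0x67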